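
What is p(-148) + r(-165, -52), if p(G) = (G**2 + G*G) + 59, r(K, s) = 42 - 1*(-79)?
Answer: 43988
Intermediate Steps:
r(K, s) = 121 (r(K, s) = 42 + 79 = 121)
p(G) = 59 + 2*G**2 (p(G) = (G**2 + G**2) + 59 = 2*G**2 + 59 = 59 + 2*G**2)
p(-148) + r(-165, -52) = (59 + 2*(-148)**2) + 121 = (59 + 2*21904) + 121 = (59 + 43808) + 121 = 43867 + 121 = 43988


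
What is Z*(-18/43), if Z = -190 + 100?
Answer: 1620/43 ≈ 37.674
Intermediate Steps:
Z = -90
Z*(-18/43) = -(-1620)/43 = -90*(-18/43) = 1620/43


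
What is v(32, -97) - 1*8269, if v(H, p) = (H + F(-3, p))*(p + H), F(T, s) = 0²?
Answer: -10349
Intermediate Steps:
F(T, s) = 0
v(H, p) = H*(H + p) (v(H, p) = (H + 0)*(p + H) = H*(H + p))
v(32, -97) - 1*8269 = 32*(32 - 97) - 1*8269 = 32*(-65) - 8269 = -2080 - 8269 = -10349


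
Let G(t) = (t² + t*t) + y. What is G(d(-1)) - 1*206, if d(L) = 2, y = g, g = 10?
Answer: -188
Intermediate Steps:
y = 10
G(t) = 10 + 2*t² (G(t) = (t² + t*t) + 10 = (t² + t²) + 10 = 2*t² + 10 = 10 + 2*t²)
G(d(-1)) - 1*206 = (10 + 2*2²) - 1*206 = (10 + 2*4) - 206 = (10 + 8) - 206 = 18 - 206 = -188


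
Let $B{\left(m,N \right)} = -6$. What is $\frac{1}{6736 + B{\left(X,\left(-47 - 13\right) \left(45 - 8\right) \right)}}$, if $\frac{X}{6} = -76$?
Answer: $\frac{1}{6730} \approx 0.00014859$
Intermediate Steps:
$X = -456$ ($X = 6 \left(-76\right) = -456$)
$\frac{1}{6736 + B{\left(X,\left(-47 - 13\right) \left(45 - 8\right) \right)}} = \frac{1}{6736 - 6} = \frac{1}{6730}$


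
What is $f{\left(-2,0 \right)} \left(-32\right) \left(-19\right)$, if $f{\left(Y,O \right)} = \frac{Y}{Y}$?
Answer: $608$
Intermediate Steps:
$f{\left(Y,O \right)} = 1$
$f{\left(-2,0 \right)} \left(-32\right) \left(-19\right) = 1 \left(-32\right) \left(-19\right) = \left(-32\right) \left(-19\right) = 608$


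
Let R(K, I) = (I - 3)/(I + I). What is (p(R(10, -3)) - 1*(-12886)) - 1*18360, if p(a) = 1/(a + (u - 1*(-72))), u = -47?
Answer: -142323/26 ≈ -5474.0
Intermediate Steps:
R(K, I) = (-3 + I)/(2*I) (R(K, I) = (-3 + I)/((2*I)) = (-3 + I)*(1/(2*I)) = (-3 + I)/(2*I))
p(a) = 1/(25 + a) (p(a) = 1/(a + (-47 - 1*(-72))) = 1/(a + (-47 + 72)) = 1/(a + 25) = 1/(25 + a))
(p(R(10, -3)) - 1*(-12886)) - 1*18360 = (1/(25 + (½)*(-3 - 3)/(-3)) - 1*(-12886)) - 1*18360 = (1/(25 + (½)*(-⅓)*(-6)) + 12886) - 18360 = (1/(25 + 1) + 12886) - 18360 = (1/26 + 12886) - 18360 = 335037/26 - 18360 = -142323/26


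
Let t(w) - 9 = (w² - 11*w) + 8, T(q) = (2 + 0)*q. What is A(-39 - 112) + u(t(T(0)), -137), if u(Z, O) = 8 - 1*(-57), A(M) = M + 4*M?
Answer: -690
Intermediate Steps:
T(q) = 2*q
t(w) = 17 + w² - 11*w (t(w) = 9 + ((w² - 11*w) + 8) = 9 + (8 + w² - 11*w) = 17 + w² - 11*w)
A(M) = 5*M
u(Z, O) = 65 (u(Z, O) = 8 + 57 = 65)
A(-39 - 112) + u(t(T(0)), -137) = 5*(-39 - 112) + 65 = 5*(-151) + 65 = -755 + 65 = -690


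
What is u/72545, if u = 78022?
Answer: 78022/72545 ≈ 1.0755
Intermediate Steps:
u/72545 = 78022/72545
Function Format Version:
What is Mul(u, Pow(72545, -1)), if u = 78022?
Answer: Rational(78022, 72545) ≈ 1.0755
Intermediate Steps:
Mul(u, Pow(72545, -1)) = Mul(78022, Pow(72545, -1)) = Mul(78022, Rational(1, 72545)) = Rational(78022, 72545)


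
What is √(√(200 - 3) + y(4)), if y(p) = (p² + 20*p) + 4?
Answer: √(100 + √197) ≈ 10.679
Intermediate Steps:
y(p) = 4 + p² + 20*p
√(√(200 - 3) + y(4)) = √(√(200 - 3) + (4 + 4² + 20*4)) = √(√197 + (4 + 16 + 80)) = √(√197 + 100) = √(100 + √197)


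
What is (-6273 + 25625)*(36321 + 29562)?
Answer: 1274967816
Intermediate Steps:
(-6273 + 25625)*(36321 + 29562) = 19352*65883 = 1274967816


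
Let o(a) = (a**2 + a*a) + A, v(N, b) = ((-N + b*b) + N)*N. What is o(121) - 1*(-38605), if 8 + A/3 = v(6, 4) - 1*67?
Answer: 67950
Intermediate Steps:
v(N, b) = N*b**2 (v(N, b) = ((-N + b**2) + N)*N = ((b**2 - N) + N)*N = b**2*N = N*b**2)
A = 63 (A = -24 + 3*(6*4**2 - 1*67) = -24 + 3*(6*16 - 67) = -24 + 3*(96 - 67) = -24 + 3*29 = -24 + 87 = 63)
o(a) = 63 + 2*a**2 (o(a) = (a**2 + a*a) + 63 = (a**2 + a**2) + 63 = 2*a**2 + 63 = 63 + 2*a**2)
o(121) - 1*(-38605) = (63 + 2*121**2) - 1*(-38605) = (63 + 2*14641) + 38605 = (63 + 29282) + 38605 = 29345 + 38605 = 67950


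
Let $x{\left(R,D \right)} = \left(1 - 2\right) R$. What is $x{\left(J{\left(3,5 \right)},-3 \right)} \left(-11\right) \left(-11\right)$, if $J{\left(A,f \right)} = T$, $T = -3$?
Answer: $363$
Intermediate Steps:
$J{\left(A,f \right)} = -3$
$x{\left(R,D \right)} = - R$ ($x{\left(R,D \right)} = \left(1 - 2\right) R = - R$)
$x{\left(J{\left(3,5 \right)},-3 \right)} \left(-11\right) \left(-11\right) = \left(-1\right) \left(-3\right) \left(-11\right) \left(-11\right) = 3 \left(-11\right) \left(-11\right) = \left(-33\right) \left(-11\right) = 363$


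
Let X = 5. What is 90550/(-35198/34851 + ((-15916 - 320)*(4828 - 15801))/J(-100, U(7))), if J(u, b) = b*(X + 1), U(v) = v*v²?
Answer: 541212505575/517408254662 ≈ 1.0460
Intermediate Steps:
U(v) = v³
J(u, b) = 6*b (J(u, b) = b*(5 + 1) = b*6 = 6*b)
90550/(-35198/34851 + ((-15916 - 320)*(4828 - 15801))/J(-100, U(7))) = 90550/(-35198/34851 + ((-15916 - 320)*(4828 - 15801))/((6*7³))) = 90550/(-35198*1/34851 + (-16236*(-10973))/((6*343))) = 90550/(-35198/34851 + 178157628/2058) = 90550/(-35198/34851 + 178157628*(1/2058)) = 90550/(-35198/34851 + 29692938/343) = 90550/(1034816509324/11953893) = 90550*(11953893/1034816509324) = 541212505575/517408254662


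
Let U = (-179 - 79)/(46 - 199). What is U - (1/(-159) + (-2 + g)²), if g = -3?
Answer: -21000/901 ≈ -23.307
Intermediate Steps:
U = 86/51 (U = -258/(-153) = -258*(-1/153) = 86/51 ≈ 1.6863)
U - (1/(-159) + (-2 + g)²) = 86/51 - (1/(-159) + (-2 - 3)²) = 86/51 - (-1/159 + (-5)²) = 86/51 - (-1/159 + 25) = 86/51 - 1*3974/159 = 86/51 - 3974/159 = -21000/901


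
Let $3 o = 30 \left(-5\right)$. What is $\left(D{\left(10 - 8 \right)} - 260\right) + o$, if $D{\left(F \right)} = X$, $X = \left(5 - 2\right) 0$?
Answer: $-310$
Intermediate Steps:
$o = -50$ ($o = \frac{30 \left(-5\right)}{3} = \frac{1}{3} \left(-150\right) = -50$)
$X = 0$ ($X = 3 \cdot 0 = 0$)
$D{\left(F \right)} = 0$
$\left(D{\left(10 - 8 \right)} - 260\right) + o = \left(0 - 260\right) - 50 = -260 - 50 = -310$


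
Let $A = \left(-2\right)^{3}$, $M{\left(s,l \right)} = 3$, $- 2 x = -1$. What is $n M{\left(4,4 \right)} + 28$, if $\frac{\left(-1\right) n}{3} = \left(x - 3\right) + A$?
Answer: $\frac{245}{2} \approx 122.5$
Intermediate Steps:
$x = \frac{1}{2}$ ($x = \left(- \frac{1}{2}\right) \left(-1\right) = \frac{1}{2} \approx 0.5$)
$A = -8$
$n = \frac{63}{2}$ ($n = - 3 \left(\left(\frac{1}{2} - 3\right) - 8\right) = - 3 \left(- \frac{5}{2} - 8\right) = \left(-3\right) \left(- \frac{21}{2}\right) = \frac{63}{2} \approx 31.5$)
$n M{\left(4,4 \right)} + 28 = \frac{63}{2} \cdot 3 + 28 = \frac{189}{2} + 28 = \frac{245}{2}$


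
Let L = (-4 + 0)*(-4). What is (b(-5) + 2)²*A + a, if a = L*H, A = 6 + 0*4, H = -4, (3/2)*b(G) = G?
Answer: -160/3 ≈ -53.333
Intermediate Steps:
b(G) = 2*G/3
L = 16 (L = -4*(-4) = 16)
A = 6 (A = 6 + 0 = 6)
a = -64 (a = 16*(-4) = -64)
(b(-5) + 2)²*A + a = ((⅔)*(-5) + 2)²*6 - 64 = (-10/3 + 2)²*6 - 64 = (-4/3)²*6 - 64 = (16/9)*6 - 64 = 32/3 - 64 = -160/3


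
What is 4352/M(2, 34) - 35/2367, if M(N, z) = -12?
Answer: -858467/2367 ≈ -362.68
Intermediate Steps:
4352/M(2, 34) - 35/2367 = 4352/(-12) - 35/2367 = 4352*(-1/12) - 35*1/2367 = -1088/3 - 35/2367 = -858467/2367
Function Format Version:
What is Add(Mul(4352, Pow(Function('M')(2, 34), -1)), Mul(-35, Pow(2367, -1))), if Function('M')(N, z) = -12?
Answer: Rational(-858467, 2367) ≈ -362.68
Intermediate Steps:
Add(Mul(4352, Pow(Function('M')(2, 34), -1)), Mul(-35, Pow(2367, -1))) = Add(Mul(4352, Pow(-12, -1)), Mul(-35, Pow(2367, -1))) = Add(Mul(4352, Rational(-1, 12)), Mul(-35, Rational(1, 2367))) = Add(Rational(-1088, 3), Rational(-35, 2367)) = Rational(-858467, 2367)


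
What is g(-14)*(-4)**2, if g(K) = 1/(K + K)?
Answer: -4/7 ≈ -0.57143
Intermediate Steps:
g(K) = 1/(2*K)
g(-14)*(-4)**2 = ((1/2)/(-14))*(-4)**2 = ((1/2)*(-1/14))*16 = -1/28*16 = -4/7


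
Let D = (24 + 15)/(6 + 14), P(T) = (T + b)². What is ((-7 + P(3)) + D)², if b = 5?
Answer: 1390041/400 ≈ 3475.1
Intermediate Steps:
P(T) = (5 + T)² (P(T) = (T + 5)² = (5 + T)²)
D = 39/20 ≈ 1.9500
((-7 + P(3)) + D)² = ((-7 + (5 + 3)²) + 39/20)² = ((-7 + 8²) + 39/20)² = ((-7 + 64) + 39/20)² = (57 + 39/20)² = (1179/20)² = 1390041/400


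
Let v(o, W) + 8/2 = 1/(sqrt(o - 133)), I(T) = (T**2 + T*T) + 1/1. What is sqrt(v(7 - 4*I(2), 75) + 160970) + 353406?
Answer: 353406 + sqrt(5794776 - 2*I*sqrt(2))/6 ≈ 3.5381e+5 - 9.7914e-5*I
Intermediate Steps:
I(T) = 1 + 2*T**2 (I(T) = (T**2 + T**2) + 1 = 2*T**2 + 1 = 1 + 2*T**2)
v(o, W) = -4 + 1/sqrt(-133 + o) (v(o, W) = -4 + 1/(sqrt(o - 133)) = -4 + 1/(sqrt(-133 + o)) = -4 + 1/sqrt(-133 + o))
sqrt(v(7 - 4*I(2), 75) + 160970) + 353406 = sqrt((-4 + 1/sqrt(-133 + (7 - 4*(1 + 2*2**2)))) + 160970) + 353406 = sqrt((-4 + 1/sqrt(-133 + (7 - 4*(1 + 2*4)))) + 160970) + 353406 = sqrt((-4 + 1/sqrt(-133 + (7 - 4*(1 + 8)))) + 160970) + 353406 = sqrt((-4 + 1/sqrt(-133 + (7 - 4*9))) + 160970) + 353406 = sqrt((-4 + 1/sqrt(-133 + (7 - 36))) + 160970) + 353406 = sqrt((-4 + 1/sqrt(-133 - 29)) + 160970) + 353406 = sqrt((-4 + 1/sqrt(-162)) + 160970) + 353406 = sqrt((-4 - I*sqrt(2)/18) + 160970) + 353406 = sqrt(160966 - I*sqrt(2)/18) + 353406 = 353406 + sqrt(160966 - I*sqrt(2)/18)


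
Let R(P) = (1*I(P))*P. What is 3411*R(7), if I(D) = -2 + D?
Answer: 119385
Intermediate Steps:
R(P) = P*(-2 + P) (R(P) = (1*(-2 + P))*P = (-2 + P)*P = P*(-2 + P))
3411*R(7) = 3411*(7*(-2 + 7)) = 3411*(7*5) = 3411*35 = 119385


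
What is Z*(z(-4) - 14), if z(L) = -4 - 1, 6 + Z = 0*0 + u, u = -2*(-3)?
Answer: 0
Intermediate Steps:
u = 6
Z = 0 (Z = -6 + (0*0 + 6) = -6 + (0 + 6) = -6 + 6 = 0)
z(L) = -5
Z*(z(-4) - 14) = 0*(-5 - 14) = 0*(-19) = 0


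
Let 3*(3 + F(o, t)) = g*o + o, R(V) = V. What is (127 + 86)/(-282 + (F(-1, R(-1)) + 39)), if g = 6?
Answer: -639/745 ≈ -0.85772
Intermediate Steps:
F(o, t) = -3 + 7*o/3 (F(o, t) = -3 + (6*o + o)/3 = -3 + (7*o)/3 = -3 + 7*o/3)
(127 + 86)/(-282 + (F(-1, R(-1)) + 39)) = (127 + 86)/(-282 + ((-3 + (7/3)*(-1)) + 39)) = 213/(-282 + ((-3 - 7/3) + 39)) = 213/(-282 + (-16/3 + 39)) = 213/(-282 + 101/3) = 213/(-745/3) = 213*(-3/745) = -639/745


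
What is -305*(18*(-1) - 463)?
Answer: 146705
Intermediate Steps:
-305*(18*(-1) - 463) = -305*(-18 - 463) = -305*(-481) = 146705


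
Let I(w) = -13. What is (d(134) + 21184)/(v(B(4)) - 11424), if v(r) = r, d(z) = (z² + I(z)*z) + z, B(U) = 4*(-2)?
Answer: -9383/2858 ≈ -3.2831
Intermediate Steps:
B(U) = -8
d(z) = z² - 12*z (d(z) = (z² - 13*z) + z = z² - 12*z)
(d(134) + 21184)/(v(B(4)) - 11424) = (134*(-12 + 134) + 21184)/(-8 - 11424) = (134*122 + 21184)/(-11432) = (16348 + 21184)*(-1/11432) = 37532*(-1/11432) = -9383/2858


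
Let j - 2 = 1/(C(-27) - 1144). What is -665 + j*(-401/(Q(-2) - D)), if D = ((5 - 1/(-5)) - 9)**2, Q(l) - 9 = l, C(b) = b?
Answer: -121372465/217806 ≈ -557.25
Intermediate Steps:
Q(l) = 9 + l
j = 2341/1171 (j = 2 + 1/(-27 - 1144) = 2 + 1/(-1171) = 2 - 1/1171 = 2341/1171 ≈ 1.9991)
D = 361/25 (D = ((5 - 1*(-1/5)) - 9)**2 = ((5 + 1/5) - 9)**2 = (26/5 - 9)**2 = (-19/5)**2 = 361/25 ≈ 14.440)
-665 + j*(-401/(Q(-2) - D)) = -665 + 2341*(-401/((9 - 2) - 1*361/25))/1171 = -665 + 2341*(-401/(7 - 361/25))/1171 = -665 + 2341*(-401/(-186/25))/1171 = -665 + 2341*(-401*(-25/186))/1171 = -665 + (2341/1171)*(10025/186) = -665 + 23468525/217806 = -121372465/217806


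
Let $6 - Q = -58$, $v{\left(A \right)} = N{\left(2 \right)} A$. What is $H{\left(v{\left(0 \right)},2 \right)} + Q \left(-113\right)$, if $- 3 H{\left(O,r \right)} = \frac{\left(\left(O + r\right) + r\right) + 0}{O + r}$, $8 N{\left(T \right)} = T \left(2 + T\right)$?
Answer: $- \frac{21698}{3} \approx -7232.7$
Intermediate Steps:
$N{\left(T \right)} = \frac{T \left(2 + T\right)}{8}$
$v{\left(A \right)} = A$ ($v{\left(A \right)} = \frac{1}{8} \cdot 2 \left(2 + 2\right) A = \frac{1}{8} \cdot 2 \cdot 4 A = 1 A = A$)
$Q = 64$ ($Q = 6 - -58 = 6 + 58 = 64$)
$H{\left(O,r \right)} = - \frac{O + 2 r}{3 \left(O + r\right)}$ ($H{\left(O,r \right)} = - \frac{\left(\left(\left(O + r\right) + r\right) + 0\right) \frac{1}{O + r}}{3} = - \frac{\left(\left(O + 2 r\right) + 0\right) \frac{1}{O + r}}{3} = - \frac{\left(O + 2 r\right) \frac{1}{O + r}}{3} = - \frac{\frac{1}{O + r} \left(O + 2 r\right)}{3} = - \frac{O + 2 r}{3 \left(O + r\right)}$)
$H{\left(v{\left(0 \right)},2 \right)} + Q \left(-113\right) = \frac{\left(-1\right) 0 - 4}{3 \left(0 + 2\right)} + 64 \left(-113\right) = \frac{0 - 4}{3 \cdot 2} - 7232 = \frac{1}{3} \cdot \frac{1}{2} \left(-4\right) - 7232 = - \frac{2}{3} - 7232 = - \frac{21698}{3}$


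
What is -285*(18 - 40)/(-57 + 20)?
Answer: -6270/37 ≈ -169.46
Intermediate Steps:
-285*(18 - 40)/(-57 + 20) = -(-6270)/(-37) = -(-6270)*(-1)/37 = -285*22/37 = -6270/37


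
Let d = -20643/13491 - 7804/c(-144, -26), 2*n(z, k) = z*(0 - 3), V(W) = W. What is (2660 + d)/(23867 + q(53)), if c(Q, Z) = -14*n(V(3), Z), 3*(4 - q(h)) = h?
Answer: 239359723/2252637240 ≈ 0.10626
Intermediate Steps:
q(h) = 4 - h/3
n(z, k) = -3*z/2 (n(z, k) = (z*(0 - 3))/2 = (z*(-3))/2 = (-3*z)/2 = -3*z/2)
c(Q, Z) = 63 (c(Q, Z) = -(-21)*3 = -14*(-9/2) = 63)
d = -11842697/94437 (d = -20643/13491 - 7804/63 = -20643*1/13491 - 7804*1/63 = -6881/4497 - 7804/63 = -11842697/94437 ≈ -125.40)
(2660 + d)/(23867 + q(53)) = (2660 - 11842697/94437)/(23867 + (4 - ⅓*53)) = 239359723/(94437*(23867 + (4 - 53/3))) = 239359723/(94437*(23867 - 41/3)) = 239359723/(94437*(71560/3)) = (239359723/94437)*(3/71560) = 239359723/2252637240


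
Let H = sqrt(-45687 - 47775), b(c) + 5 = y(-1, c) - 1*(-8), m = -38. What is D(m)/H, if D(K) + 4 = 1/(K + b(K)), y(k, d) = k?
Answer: 145*I*sqrt(93462)/3364632 ≈ 0.013175*I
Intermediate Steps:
b(c) = 2 (b(c) = -5 + (-1 - 1*(-8)) = -5 + (-1 + 8) = -5 + 7 = 2)
H = I*sqrt(93462) (H = sqrt(-93462) = I*sqrt(93462) ≈ 305.72*I)
D(K) = -4 + 1/(2 + K) (D(K) = -4 + 1/(K + 2) = -4 + 1/(2 + K))
D(m)/H = ((-7 - 4*(-38))/(2 - 38))/((I*sqrt(93462))) = ((-7 + 152)/(-36))*(-I*sqrt(93462)/93462) = (-1/36*145)*(-I*sqrt(93462)/93462) = -(-145)*I*sqrt(93462)/3364632 = 145*I*sqrt(93462)/3364632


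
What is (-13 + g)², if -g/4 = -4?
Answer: 9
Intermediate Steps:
g = 16 (g = -4*(-4) = 16)
(-13 + g)² = (-13 + 16)² = 3² = 9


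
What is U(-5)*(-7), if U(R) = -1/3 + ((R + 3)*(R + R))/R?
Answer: 91/3 ≈ 30.333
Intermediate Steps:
U(R) = 17/3 + 2*R (U(R) = -1*⅓ + ((3 + R)*(2*R))/R = -⅓ + (2*R*(3 + R))/R = -⅓ + (6 + 2*R) = 17/3 + 2*R)
U(-5)*(-7) = (17/3 + 2*(-5))*(-7) = (17/3 - 10)*(-7) = -13/3*(-7) = 91/3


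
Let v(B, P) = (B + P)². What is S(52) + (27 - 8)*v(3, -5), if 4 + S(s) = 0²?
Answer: 72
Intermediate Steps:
S(s) = -4 (S(s) = -4 + 0² = -4 + 0 = -4)
S(52) + (27 - 8)*v(3, -5) = -4 + (27 - 8)*(3 - 5)² = -4 + 19*(-2)² = -4 + 19*4 = -4 + 76 = 72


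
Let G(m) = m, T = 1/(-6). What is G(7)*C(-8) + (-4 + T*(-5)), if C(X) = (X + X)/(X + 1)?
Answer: 77/6 ≈ 12.833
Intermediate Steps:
T = -⅙ ≈ -0.16667
C(X) = 2*X/(1 + X) (C(X) = (2*X)/(1 + X) = 2*X/(1 + X))
G(7)*C(-8) + (-4 + T*(-5)) = 7*(2*(-8)/(1 - 8)) + (-4 - ⅙*(-5)) = 7*(2*(-8)/(-7)) + (-4 + ⅚) = 7*(2*(-8)*(-⅐)) - 19/6 = 7*(16/7) - 19/6 = 16 - 19/6 = 77/6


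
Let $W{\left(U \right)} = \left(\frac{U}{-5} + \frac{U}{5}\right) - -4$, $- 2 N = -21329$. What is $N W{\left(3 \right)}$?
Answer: $42658$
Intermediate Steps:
$N = \frac{21329}{2}$ ($N = \left(- \frac{1}{2}\right) \left(-21329\right) = \frac{21329}{2} \approx 10665.0$)
$W{\left(U \right)} = 4$ ($W{\left(U \right)} = \left(U \left(- \frac{1}{5}\right) + U \frac{1}{5}\right) + 4 = \left(- \frac{U}{5} + \frac{U}{5}\right) + 4 = 0 + 4 = 4$)
$N W{\left(3 \right)} = \frac{21329}{2} \cdot 4 = 42658$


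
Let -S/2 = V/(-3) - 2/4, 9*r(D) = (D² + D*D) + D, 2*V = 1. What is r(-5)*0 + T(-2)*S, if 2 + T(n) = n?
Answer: -16/3 ≈ -5.3333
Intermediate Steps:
V = ½ (V = (½)*1 = ½ ≈ 0.50000)
r(D) = D/9 + 2*D²/9 (r(D) = ((D² + D*D) + D)/9 = ((D² + D²) + D)/9 = (2*D² + D)/9 = (D + 2*D²)/9 = D/9 + 2*D²/9)
T(n) = -2 + n
S = 4/3 (S = -2*((½)/(-3) - 2/4) = -2*((½)*(-⅓) - 2*¼) = -2*(-⅙ - ½) = -2*(-⅔) = 4/3 ≈ 1.3333)
r(-5)*0 + T(-2)*S = ((⅑)*(-5)*(1 + 2*(-5)))*0 + (-2 - 2)*(4/3) = ((⅑)*(-5)*(1 - 10))*0 - 4*4/3 = ((⅑)*(-5)*(-9))*0 - 16/3 = 5*0 - 16/3 = 0 - 16/3 = -16/3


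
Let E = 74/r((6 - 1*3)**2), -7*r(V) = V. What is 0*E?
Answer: 0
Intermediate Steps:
r(V) = -V/7
E = -518/9 (E = 74/((-(6 - 1*3)**2/7)) = 74/((-(6 - 3)**2/7)) = 74/((-1/7*3**2)) = 74/((-1/7*9)) = 74/(-9/7) = 74*(-7/9) = -518/9 ≈ -57.556)
0*E = 0*(-518/9) = 0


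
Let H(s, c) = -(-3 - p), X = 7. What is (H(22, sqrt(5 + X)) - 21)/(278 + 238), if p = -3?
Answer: -7/172 ≈ -0.040698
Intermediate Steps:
H(s, c) = 0 (H(s, c) = -(-3 - 1*(-3)) = -(-3 + 3) = -1*0 = 0)
(H(22, sqrt(5 + X)) - 21)/(278 + 238) = (0 - 21)/(278 + 238) = -21/516 = -21*1/516 = -7/172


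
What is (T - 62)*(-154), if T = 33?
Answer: 4466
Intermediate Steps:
(T - 62)*(-154) = (33 - 62)*(-154) = -29*(-154) = 4466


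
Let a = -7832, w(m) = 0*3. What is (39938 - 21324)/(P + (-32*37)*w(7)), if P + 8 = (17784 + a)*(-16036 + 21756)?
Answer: 9307/28462716 ≈ 0.00032699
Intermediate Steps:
w(m) = 0
P = 56925432 (P = -8 + (17784 - 7832)*(-16036 + 21756) = -8 + 9952*5720 = -8 + 56925440 = 56925432)
(39938 - 21324)/(P + (-32*37)*w(7)) = (39938 - 21324)/(56925432 - 32*37*0) = 18614/(56925432 - 1184*0) = 18614/(56925432 + 0) = 18614/56925432 = 18614*(1/56925432) = 9307/28462716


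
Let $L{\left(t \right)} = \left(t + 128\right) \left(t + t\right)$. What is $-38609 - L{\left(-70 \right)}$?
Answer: $-30489$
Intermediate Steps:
$L{\left(t \right)} = 2 t \left(128 + t\right)$ ($L{\left(t \right)} = \left(128 + t\right) 2 t = 2 t \left(128 + t\right)$)
$-38609 - L{\left(-70 \right)} = -38609 - 2 \left(-70\right) \left(128 - 70\right) = -38609 - 2 \left(-70\right) 58 = -38609 - -8120 = -38609 + 8120 = -30489$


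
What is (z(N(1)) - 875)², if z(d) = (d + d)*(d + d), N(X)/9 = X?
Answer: 303601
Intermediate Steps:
N(X) = 9*X
z(d) = 4*d² (z(d) = (2*d)*(2*d) = 4*d²)
(z(N(1)) - 875)² = (4*(9*1)² - 875)² = (4*9² - 875)² = (4*81 - 875)² = (324 - 875)² = (-551)² = 303601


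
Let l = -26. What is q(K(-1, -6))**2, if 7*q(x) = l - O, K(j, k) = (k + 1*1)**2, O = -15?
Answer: 121/49 ≈ 2.4694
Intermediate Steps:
K(j, k) = (1 + k)**2 (K(j, k) = (k + 1)**2 = (1 + k)**2)
q(x) = -11/7 (q(x) = (-26 - 1*(-15))/7 = (-26 + 15)/7 = (1/7)*(-11) = -11/7)
q(K(-1, -6))**2 = (-11/7)**2 = 121/49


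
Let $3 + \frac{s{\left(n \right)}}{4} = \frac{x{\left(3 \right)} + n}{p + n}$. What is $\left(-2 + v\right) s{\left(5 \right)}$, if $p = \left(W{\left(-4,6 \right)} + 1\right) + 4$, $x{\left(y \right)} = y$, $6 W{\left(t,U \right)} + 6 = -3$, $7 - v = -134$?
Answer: $- \frac{19460}{17} \approx -1144.7$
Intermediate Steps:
$v = 141$ ($v = 7 - -134 = 7 + 134 = 141$)
$W{\left(t,U \right)} = - \frac{3}{2}$ ($W{\left(t,U \right)} = -1 + \frac{1}{6} \left(-3\right) = -1 - \frac{1}{2} = - \frac{3}{2}$)
$p = \frac{7}{2}$ ($p = \left(- \frac{3}{2} + 1\right) + 4 = - \frac{1}{2} + 4 = \frac{7}{2} \approx 3.5$)
$s{\left(n \right)} = -12 + \frac{4 \left(3 + n\right)}{\frac{7}{2} + n}$ ($s{\left(n \right)} = -12 + 4 \frac{3 + n}{\frac{7}{2} + n} = -12 + \frac{4 \left(3 + n\right)}{\frac{7}{2} + n}$)
$\left(-2 + v\right) s{\left(5 \right)} = \left(-2 + 141\right) \frac{4 \left(-15 - 20\right)}{7 + 2 \cdot 5} = 139 \frac{4 \left(-15 - 20\right)}{7 + 10} = 139 \cdot 4 \cdot \frac{1}{17} \left(-35\right) = 139 \left(- \frac{140}{17}\right) = - \frac{19460}{17}$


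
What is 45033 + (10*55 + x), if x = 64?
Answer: 45647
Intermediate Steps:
45033 + (10*55 + x) = 45033 + (10*55 + 64) = 45033 + (550 + 64) = 45033 + 614 = 45647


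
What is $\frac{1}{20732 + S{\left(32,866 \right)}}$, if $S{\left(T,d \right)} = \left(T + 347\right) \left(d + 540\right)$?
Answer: $\frac{1}{553606} \approx 1.8063 \cdot 10^{-6}$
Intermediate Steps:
$S{\left(T,d \right)} = \left(347 + T\right) \left(540 + d\right)$
$\frac{1}{20732 + S{\left(32,866 \right)}} = \frac{1}{20732 + \left(187380 + 347 \cdot 866 + 540 \cdot 32 + 32 \cdot 866\right)} = \frac{1}{20732 + \left(187380 + 300502 + 17280 + 27712\right)} = \frac{1}{20732 + 532874} = \frac{1}{553606}$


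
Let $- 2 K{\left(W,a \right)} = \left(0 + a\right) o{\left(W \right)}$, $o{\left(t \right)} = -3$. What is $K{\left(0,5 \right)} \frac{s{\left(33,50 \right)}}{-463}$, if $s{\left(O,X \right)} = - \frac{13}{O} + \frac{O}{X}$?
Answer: $- \frac{439}{101860} \approx -0.0043098$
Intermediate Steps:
$K{\left(W,a \right)} = \frac{3 a}{2}$ ($K{\left(W,a \right)} = - \frac{\left(0 + a\right) \left(-3\right)}{2} = - \frac{a \left(-3\right)}{2} = - \frac{\left(-3\right) a}{2} = \frac{3 a}{2}$)
$K{\left(0,5 \right)} \frac{s{\left(33,50 \right)}}{-463} = \frac{3}{2} \cdot 5 \frac{- \frac{13}{33} + \frac{33}{50}}{-463} = \frac{15 \left(\left(-13\right) \frac{1}{33} + 33 \cdot \frac{1}{50}\right) \left(- \frac{1}{463}\right)}{2} = \frac{15 \left(- \frac{13}{33} + \frac{33}{50}\right) \left(- \frac{1}{463}\right)}{2} = \frac{15 \cdot \frac{439}{1650} \left(- \frac{1}{463}\right)}{2} = \frac{15}{2} \left(- \frac{439}{763950}\right) = - \frac{439}{101860}$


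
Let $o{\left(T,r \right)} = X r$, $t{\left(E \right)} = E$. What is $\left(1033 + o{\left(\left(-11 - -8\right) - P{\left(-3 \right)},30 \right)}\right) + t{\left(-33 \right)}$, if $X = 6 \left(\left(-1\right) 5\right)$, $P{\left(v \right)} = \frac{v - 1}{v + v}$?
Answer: $100$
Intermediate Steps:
$P{\left(v \right)} = \frac{-1 + v}{2 v}$
$X = -30$ ($X = 6 \left(-5\right) = -30$)
$o{\left(T,r \right)} = - 30 r$
$\left(1033 + o{\left(\left(-11 - -8\right) - P{\left(-3 \right)},30 \right)}\right) + t{\left(-33 \right)} = \left(1033 - 900\right) - 33 = 133 - 33 = 100$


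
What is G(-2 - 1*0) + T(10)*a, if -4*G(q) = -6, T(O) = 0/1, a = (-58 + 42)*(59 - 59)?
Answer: 3/2 ≈ 1.5000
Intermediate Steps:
a = 0 (a = -16*0 = 0)
T(O) = 0 (T(O) = 0*1 = 0)
G(q) = 3/2 (G(q) = -1/4*(-6) = 3/2)
G(-2 - 1*0) + T(10)*a = 3/2 + 0*0 = 3/2 + 0 = 3/2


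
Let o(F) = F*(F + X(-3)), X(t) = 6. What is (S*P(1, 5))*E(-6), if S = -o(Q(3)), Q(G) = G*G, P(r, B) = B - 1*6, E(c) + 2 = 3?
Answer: 135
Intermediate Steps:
E(c) = 1 (E(c) = -2 + 3 = 1)
P(r, B) = -6 + B (P(r, B) = B - 6 = -6 + B)
Q(G) = G²
o(F) = F*(6 + F) (o(F) = F*(F + 6) = F*(6 + F))
S = -135 (S = -3²*(6 + 3²) = -9*(6 + 9) = -9*15 = -1*135 = -135)
(S*P(1, 5))*E(-6) = -135*(-6 + 5)*1 = -135*(-1)*1 = 135*1 = 135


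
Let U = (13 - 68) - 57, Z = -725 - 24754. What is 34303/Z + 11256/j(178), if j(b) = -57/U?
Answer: 563486081/25479 ≈ 22116.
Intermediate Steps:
Z = -25479
U = -112 (U = -55 - 57 = -112)
j(b) = 57/112 (j(b) = -57/(-112) = -57*(-1/112) = 57/112)
34303/Z + 11256/j(178) = 34303/(-25479) + 11256/(57/112) = 34303*(-1/25479) + 11256*(112/57) = -34303/25479 + 420224/19 = 563486081/25479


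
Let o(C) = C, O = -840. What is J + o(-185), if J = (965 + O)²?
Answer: 15440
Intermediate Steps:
J = 15625 (J = (965 - 840)² = 125² = 15625)
J + o(-185) = 15625 - 185 = 15440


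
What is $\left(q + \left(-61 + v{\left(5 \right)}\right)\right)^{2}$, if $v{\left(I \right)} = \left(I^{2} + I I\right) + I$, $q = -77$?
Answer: $6889$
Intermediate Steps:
$v{\left(I \right)} = I + 2 I^{2}$ ($v{\left(I \right)} = \left(I^{2} + I^{2}\right) + I = 2 I^{2} + I = I + 2 I^{2}$)
$\left(q + \left(-61 + v{\left(5 \right)}\right)\right)^{2} = \left(-77 - \left(61 - 5 \left(1 + 2 \cdot 5\right)\right)\right)^{2} = \left(-77 - \left(61 - 5 \left(1 + 10\right)\right)\right)^{2} = \left(-77 + \left(-61 + 5 \cdot 11\right)\right)^{2} = \left(-77 + \left(-61 + 55\right)\right)^{2} = \left(-77 - 6\right)^{2} = \left(-83\right)^{2} = 6889$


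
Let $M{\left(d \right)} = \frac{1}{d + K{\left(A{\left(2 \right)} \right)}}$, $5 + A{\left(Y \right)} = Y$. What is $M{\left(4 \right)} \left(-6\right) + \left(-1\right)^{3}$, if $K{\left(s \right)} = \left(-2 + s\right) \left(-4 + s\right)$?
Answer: $- \frac{15}{13} \approx -1.1538$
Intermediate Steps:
$A{\left(Y \right)} = -5 + Y$
$K{\left(s \right)} = \left(-4 + s\right) \left(-2 + s\right)$
$M{\left(d \right)} = \frac{1}{35 + d}$ ($M{\left(d \right)} = \frac{1}{d + \left(8 + \left(-5 + 2\right)^{2} - 6 \left(-5 + 2\right)\right)} = \frac{1}{d + \left(8 + \left(-3\right)^{2} - -18\right)} = \frac{1}{d + \left(8 + 9 + 18\right)} = \frac{1}{d + 35} = \frac{1}{35 + d}$)
$M{\left(4 \right)} \left(-6\right) + \left(-1\right)^{3} = \frac{1}{35 + 4} \left(-6\right) + \left(-1\right)^{3} = \frac{1}{39} \left(-6\right) - 1 = - \frac{2}{13} - 1 = - \frac{15}{13}$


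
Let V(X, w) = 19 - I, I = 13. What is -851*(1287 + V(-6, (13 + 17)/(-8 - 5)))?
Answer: -1100343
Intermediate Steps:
V(X, w) = 6 (V(X, w) = 19 - 1*13 = 19 - 13 = 6)
-851*(1287 + V(-6, (13 + 17)/(-8 - 5))) = -851*(1287 + 6) = -851*1293 = -1100343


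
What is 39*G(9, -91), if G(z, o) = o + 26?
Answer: -2535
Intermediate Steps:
G(z, o) = 26 + o
39*G(9, -91) = 39*(26 - 91) = 39*(-65) = -2535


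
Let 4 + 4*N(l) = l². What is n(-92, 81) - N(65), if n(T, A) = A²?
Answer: 22023/4 ≈ 5505.8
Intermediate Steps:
N(l) = -1 + l²/4
n(-92, 81) - N(65) = 81² - (-1 + (¼)*65²) = 6561 - (-1 + (¼)*4225) = 6561 - (-1 + 4225/4) = 6561 - 1*4221/4 = 6561 - 4221/4 = 22023/4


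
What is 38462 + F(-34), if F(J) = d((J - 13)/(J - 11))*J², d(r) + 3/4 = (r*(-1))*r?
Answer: 73576271/2025 ≈ 36334.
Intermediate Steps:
d(r) = -¾ - r² (d(r) = -¾ + (r*(-1))*r = -¾ + (-r)*r = -¾ - r²)
F(J) = J²*(-¾ - (-13 + J)²/(-11 + J)²) (F(J) = (-¾ - ((J - 13)/(J - 11))²)*J² = (-¾ - ((-13 + J)/(-11 + J))²)*J² = (-¾ - (-13 + J)²/(-11 + J)²)*J² = J²*(-¾ - (-13 + J)²/(-11 + J)²))
38462 + F(-34) = 38462 + (¼)*(-34)²*(-1039 - 7*(-34)² + 170*(-34))/(121 + (-34)² - 22*(-34)) = 38462 + (¼)*1156*(-1039 - 7*1156 - 5780)/(121 + 1156 + 748) = 38462 + (¼)*1156*(-1039 - 8092 - 5780)/2025 = 38462 + (¼)*1156*(1/2025)*(-14911) = 38462 - 4309279/2025 = 73576271/2025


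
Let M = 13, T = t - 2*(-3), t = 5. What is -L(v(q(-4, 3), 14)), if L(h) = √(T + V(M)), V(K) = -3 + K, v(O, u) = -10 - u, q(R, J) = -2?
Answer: -√21 ≈ -4.5826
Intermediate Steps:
T = 11 (T = 5 - 2*(-3) = 5 + 6 = 11)
L(h) = √21 (L(h) = √(11 + (-3 + 13)) = √(11 + 10) = √21)
-L(v(q(-4, 3), 14)) = -√21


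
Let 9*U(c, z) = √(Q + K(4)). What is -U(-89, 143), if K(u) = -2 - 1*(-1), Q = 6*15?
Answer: -√89/9 ≈ -1.0482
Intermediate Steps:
Q = 90
K(u) = -1 (K(u) = -2 + 1 = -1)
U(c, z) = √89/9 (U(c, z) = √(90 - 1)/9 = √89/9)
-U(-89, 143) = -√89/9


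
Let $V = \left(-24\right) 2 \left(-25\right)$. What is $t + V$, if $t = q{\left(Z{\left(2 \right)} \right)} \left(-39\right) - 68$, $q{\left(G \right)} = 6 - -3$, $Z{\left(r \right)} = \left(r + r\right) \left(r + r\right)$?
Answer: $781$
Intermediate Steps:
$Z{\left(r \right)} = 4 r^{2}$ ($Z{\left(r \right)} = 2 r 2 r = 4 r^{2}$)
$q{\left(G \right)} = 9$ ($q{\left(G \right)} = 6 + 3 = 9$)
$t = -419$ ($t = 9 \left(-39\right) - 68 = -351 - 68 = -419$)
$V = 1200$ ($V = \left(-48\right) \left(-25\right) = 1200$)
$t + V = -419 + 1200 = 781$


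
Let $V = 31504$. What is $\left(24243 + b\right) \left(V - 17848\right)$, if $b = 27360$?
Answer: $704690568$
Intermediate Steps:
$\left(24243 + b\right) \left(V - 17848\right) = \left(24243 + 27360\right) \left(31504 - 17848\right) = 51603 \cdot 13656 = 704690568$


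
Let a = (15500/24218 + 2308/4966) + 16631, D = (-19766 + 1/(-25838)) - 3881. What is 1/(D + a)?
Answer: -776862025186/5449605736995455 ≈ -0.00014255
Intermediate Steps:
D = -610991187/25838 (D = (-19766 - 1/25838) - 3881 = -510713909/25838 - 3881 = -610991187/25838 ≈ -23647.)
a = 500071623293/30066647 (a = (15500*(1/24218) + 2308*(1/4966)) + 16631 = (7750/12109 + 1154/2483) + 16631 = 33217036/30066647 + 16631 = 500071623293/30066647 ≈ 16632.)
1/(D + a) = 1/(-610991187/25838 + 500071623293/30066647) = 1/(-5449605736995455/776862025186) = -776862025186/5449605736995455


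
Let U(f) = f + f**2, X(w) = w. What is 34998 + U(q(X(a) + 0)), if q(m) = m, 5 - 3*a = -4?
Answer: 35010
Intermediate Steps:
a = 3 (a = 5/3 - 1/3*(-4) = 5/3 + 4/3 = 3)
34998 + U(q(X(a) + 0)) = 34998 + (3 + 0)*(1 + (3 + 0)) = 34998 + 3*(1 + 3) = 34998 + 3*4 = 34998 + 12 = 35010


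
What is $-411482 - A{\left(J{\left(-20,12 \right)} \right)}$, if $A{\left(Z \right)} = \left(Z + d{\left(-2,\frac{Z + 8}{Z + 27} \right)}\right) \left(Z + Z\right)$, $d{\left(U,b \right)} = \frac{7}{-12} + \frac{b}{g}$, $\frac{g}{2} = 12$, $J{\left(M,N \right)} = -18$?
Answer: $- \frac{1236458}{3} \approx -4.1215 \cdot 10^{5}$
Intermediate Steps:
$g = 24$ ($g = 2 \cdot 12 = 24$)
$d{\left(U,b \right)} = - \frac{7}{12} + \frac{b}{24}$ ($d{\left(U,b \right)} = \frac{7}{-12} + \frac{b}{24} = 7 \left(- \frac{1}{12}\right) + b \frac{1}{24} = - \frac{7}{12} + \frac{b}{24}$)
$A{\left(Z \right)} = 2 Z \left(- \frac{7}{12} + Z + \frac{8 + Z}{24 \left(27 + Z\right)}\right)$ ($A{\left(Z \right)} = \left(Z + \left(- \frac{7}{12} + \frac{\left(Z + 8\right) \frac{1}{Z + 27}}{24}\right)\right) \left(Z + Z\right) = \left(Z + \left(- \frac{7}{12} + \frac{\left(8 + Z\right) \frac{1}{27 + Z}}{24}\right)\right) 2 Z = \left(Z + \left(- \frac{7}{12} + \frac{\frac{1}{27 + Z} \left(8 + Z\right)}{24}\right)\right) 2 Z = \left(Z + \left(- \frac{7}{12} + \frac{8 + Z}{24 \left(27 + Z\right)}\right)\right) 2 Z = \left(- \frac{7}{12} + Z + \frac{8 + Z}{24 \left(27 + Z\right)}\right) 2 Z = 2 Z \left(- \frac{7}{12} + Z + \frac{8 + Z}{24 \left(27 + Z\right)}\right)$)
$-411482 - A{\left(J{\left(-20,12 \right)} \right)} = -411482 - \frac{1}{12} \left(-18\right) \frac{1}{27 - 18} \left(-370 + 24 \left(-18\right)^{2} + 635 \left(-18\right)\right) = -411482 - \frac{1}{12} \left(-18\right) \frac{1}{9} \left(-370 + 24 \cdot 324 - 11430\right) = -411482 - \frac{1}{12} \left(-18\right) \frac{1}{9} \left(-370 + 7776 - 11430\right) = -411482 - \frac{1}{12} \left(-18\right) \frac{1}{9} \left(-4024\right) = -411482 - \frac{2012}{3} = - \frac{1236458}{3}$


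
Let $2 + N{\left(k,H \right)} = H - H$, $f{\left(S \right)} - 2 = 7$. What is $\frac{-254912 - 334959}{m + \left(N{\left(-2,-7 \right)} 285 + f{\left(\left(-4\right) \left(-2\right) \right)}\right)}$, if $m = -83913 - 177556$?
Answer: $\frac{589871}{262030} \approx 2.2512$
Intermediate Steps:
$f{\left(S \right)} = 9$ ($f{\left(S \right)} = 2 + 7 = 9$)
$N{\left(k,H \right)} = -2$ ($N{\left(k,H \right)} = -2 + \left(H - H\right) = -2 + 0 = -2$)
$m = -261469$ ($m = -83913 - 177556 = -261469$)
$\frac{-254912 - 334959}{m + \left(N{\left(-2,-7 \right)} 285 + f{\left(\left(-4\right) \left(-2\right) \right)}\right)} = \frac{-254912 - 334959}{-261469 + \left(\left(-2\right) 285 + 9\right)} = - \frac{589871}{-261469 + \left(-570 + 9\right)} = - \frac{589871}{-261469 - 561} = - \frac{589871}{-262030} = \left(-589871\right) \left(- \frac{1}{262030}\right) = \frac{589871}{262030}$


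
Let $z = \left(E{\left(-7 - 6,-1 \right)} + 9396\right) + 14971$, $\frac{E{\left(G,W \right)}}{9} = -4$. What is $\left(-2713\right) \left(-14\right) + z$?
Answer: $62313$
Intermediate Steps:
$E{\left(G,W \right)} = -36$ ($E{\left(G,W \right)} = 9 \left(-4\right) = -36$)
$z = 24331$ ($z = \left(-36 + 9396\right) + 14971 = 9360 + 14971 = 24331$)
$\left(-2713\right) \left(-14\right) + z = \left(-2713\right) \left(-14\right) + 24331 = 37982 + 24331 = 62313$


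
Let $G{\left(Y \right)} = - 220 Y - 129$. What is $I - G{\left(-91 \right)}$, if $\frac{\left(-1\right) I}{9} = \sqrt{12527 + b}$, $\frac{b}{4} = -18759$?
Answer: $-19891 - 9 i \sqrt{62509} \approx -19891.0 - 2250.2 i$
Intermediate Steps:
$b = -75036$ ($b = 4 \left(-18759\right) = -75036$)
$G{\left(Y \right)} = -129 - 220 Y$
$I = - 9 i \sqrt{62509}$ ($I = - 9 \sqrt{12527 - 75036} = - 9 \sqrt{-62509} = - 9 i \sqrt{62509} \approx - 2250.2 i$)
$I - G{\left(-91 \right)} = - 9 i \sqrt{62509} - \left(-129 - -20020\right) = - 9 i \sqrt{62509} - \left(-129 + 20020\right) = - 9 i \sqrt{62509} - 19891 = -19891 - 9 i \sqrt{62509}$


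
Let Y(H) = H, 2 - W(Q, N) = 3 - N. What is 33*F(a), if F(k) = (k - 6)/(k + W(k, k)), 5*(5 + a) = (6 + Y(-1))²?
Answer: 198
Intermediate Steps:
W(Q, N) = -1 + N (W(Q, N) = 2 - (3 - N) = 2 + (-3 + N) = -1 + N)
a = 0 (a = -5 + (6 - 1)²/5 = -5 + (⅕)*5² = -5 + (⅕)*25 = -5 + 5 = 0)
F(k) = (-6 + k)/(-1 + 2*k) (F(k) = (k - 6)/(k + (-1 + k)) = (-6 + k)/(-1 + 2*k))
33*F(a) = 33*((-6 + 0)/(-1 + 2*0)) = 33*(-6/(-1 + 0)) = 33*(-6/(-1)) = 33*(-1*(-6)) = 33*6 = 198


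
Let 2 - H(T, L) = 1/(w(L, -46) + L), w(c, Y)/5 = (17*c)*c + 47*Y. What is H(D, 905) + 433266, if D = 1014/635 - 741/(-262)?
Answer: 30158580994959/69607220 ≈ 4.3327e+5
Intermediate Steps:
w(c, Y) = 85*c**2 + 235*Y (w(c, Y) = 5*((17*c)*c + 47*Y) = 5*(17*c**2 + 47*Y) = 85*c**2 + 235*Y)
D = 736203/166370 (D = 1014*(1/635) - 741*(-1/262) = 1014/635 + 741/262 = 736203/166370 ≈ 4.4251)
H(T, L) = 2 - 1/(-10810 + L + 85*L**2) (H(T, L) = 2 - 1/((85*L**2 + 235*(-46)) + L) = 2 - 1/((85*L**2 - 10810) + L) = 2 - 1/((-10810 + 85*L**2) + L) = 2 - 1/(-10810 + L + 85*L**2))
H(D, 905) + 433266 = (-21621 + 2*905 + 170*905**2)/(-10810 + 905 + 85*905**2) + 433266 = (-21621 + 1810 + 170*819025)/(-10810 + 905 + 85*819025) + 433266 = (-21621 + 1810 + 139234250)/(-10810 + 905 + 69617125) + 433266 = 139214439/69607220 + 433266 = 30158580994959/69607220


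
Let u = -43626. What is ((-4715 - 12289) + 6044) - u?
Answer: 32666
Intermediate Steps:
((-4715 - 12289) + 6044) - u = ((-4715 - 12289) + 6044) - 1*(-43626) = (-17004 + 6044) + 43626 = -10960 + 43626 = 32666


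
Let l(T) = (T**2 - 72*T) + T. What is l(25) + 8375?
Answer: 7225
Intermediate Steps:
l(T) = T**2 - 71*T
l(25) + 8375 = 25*(-71 + 25) + 8375 = 25*(-46) + 8375 = -1150 + 8375 = 7225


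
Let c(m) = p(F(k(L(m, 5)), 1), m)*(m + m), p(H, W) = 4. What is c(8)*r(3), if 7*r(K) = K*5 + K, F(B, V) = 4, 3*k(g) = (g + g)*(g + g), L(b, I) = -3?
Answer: 1152/7 ≈ 164.57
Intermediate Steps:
k(g) = 4*g**2/3 (k(g) = ((g + g)*(g + g))/3 = ((2*g)*(2*g))/3 = (4*g**2)/3 = 4*g**2/3)
c(m) = 8*m (c(m) = 4*(m + m) = 4*(2*m) = 8*m)
r(K) = 6*K/7 (r(K) = (K*5 + K)/7 = (5*K + K)/7 = (6*K)/7 = 6*K/7)
c(8)*r(3) = (8*8)*((6/7)*3) = 64*(18/7) = 1152/7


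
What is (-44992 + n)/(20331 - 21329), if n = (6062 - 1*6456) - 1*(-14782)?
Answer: 15302/499 ≈ 30.665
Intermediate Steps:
n = 14388 (n = (6062 - 6456) + 14782 = -394 + 14782 = 14388)
(-44992 + n)/(20331 - 21329) = (-44992 + 14388)/(20331 - 21329) = -30604/(-998) = -30604*(-1/998) = 15302/499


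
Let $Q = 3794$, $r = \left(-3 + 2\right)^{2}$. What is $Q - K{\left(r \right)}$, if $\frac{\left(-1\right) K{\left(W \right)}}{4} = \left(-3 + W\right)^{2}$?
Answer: $3810$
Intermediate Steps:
$r = 1$ ($r = \left(-1\right)^{2} = 1$)
$K{\left(W \right)} = - 4 \left(-3 + W\right)^{2}$
$Q - K{\left(r \right)} = 3794 - - 4 \left(-3 + 1\right)^{2} = 3794 - - 4 \left(-2\right)^{2} = 3794 - \left(-4\right) 4 = 3794 - -16 = 3794 + 16 = 3810$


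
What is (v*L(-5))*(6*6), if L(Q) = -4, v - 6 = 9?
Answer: -2160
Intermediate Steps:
v = 15 (v = 6 + 9 = 15)
(v*L(-5))*(6*6) = (15*(-4))*(6*6) = -60*36 = -2160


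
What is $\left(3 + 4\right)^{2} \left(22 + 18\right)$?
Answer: $1960$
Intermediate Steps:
$\left(3 + 4\right)^{2} \left(22 + 18\right) = 7^{2} \cdot 40 = 49 \cdot 40 = 1960$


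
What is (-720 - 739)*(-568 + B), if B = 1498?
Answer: -1356870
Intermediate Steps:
(-720 - 739)*(-568 + B) = (-720 - 739)*(-568 + 1498) = -1459*930 = -1356870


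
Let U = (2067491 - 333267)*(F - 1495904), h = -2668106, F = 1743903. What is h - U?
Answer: -430088485882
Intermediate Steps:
U = 430085817776 (U = (2067491 - 333267)*(1743903 - 1495904) = 1734224*247999 = 430085817776)
h - U = -2668106 - 1*430085817776 = -2668106 - 430085817776 = -430088485882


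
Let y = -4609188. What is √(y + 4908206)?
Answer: √299018 ≈ 546.83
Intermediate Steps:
√(y + 4908206) = √(-4609188 + 4908206) = √299018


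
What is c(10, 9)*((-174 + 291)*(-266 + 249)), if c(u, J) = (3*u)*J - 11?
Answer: -515151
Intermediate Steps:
c(u, J) = -11 + 3*J*u (c(u, J) = 3*J*u - 11 = -11 + 3*J*u)
c(10, 9)*((-174 + 291)*(-266 + 249)) = (-11 + 3*9*10)*((-174 + 291)*(-266 + 249)) = (-11 + 270)*(117*(-17)) = 259*(-1989) = -515151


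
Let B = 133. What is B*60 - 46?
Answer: 7934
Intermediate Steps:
B*60 - 46 = 133*60 - 46 = 7980 - 46 = 7934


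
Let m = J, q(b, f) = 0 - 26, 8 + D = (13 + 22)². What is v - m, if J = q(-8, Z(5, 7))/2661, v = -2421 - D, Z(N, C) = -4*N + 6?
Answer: -9680692/2661 ≈ -3638.0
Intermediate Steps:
Z(N, C) = 6 - 4*N
D = 1217 (D = -8 + (13 + 22)² = -8 + 35² = -8 + 1225 = 1217)
v = -3638 (v = -2421 - 1*1217 = -2421 - 1217 = -3638)
q(b, f) = -26
J = -26/2661 ≈ -0.0097708
m = -26/2661 ≈ -0.0097708
v - m = -3638 - 1*(-26/2661) = -3638 + 26/2661 = -9680692/2661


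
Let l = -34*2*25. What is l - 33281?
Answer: -34981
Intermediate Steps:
l = -1700 (l = -68*25 = -1700)
l - 33281 = -1700 - 33281 = -34981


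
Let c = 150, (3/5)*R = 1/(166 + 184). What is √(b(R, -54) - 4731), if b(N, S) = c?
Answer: 3*I*√509 ≈ 67.683*I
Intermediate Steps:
R = 1/210 (R = 5/(3*(166 + 184)) = (5/3)/350 = (5/3)*(1/350) = 1/210 ≈ 0.0047619)
b(N, S) = 150
√(b(R, -54) - 4731) = √(150 - 4731) = √(-4581) = 3*I*√509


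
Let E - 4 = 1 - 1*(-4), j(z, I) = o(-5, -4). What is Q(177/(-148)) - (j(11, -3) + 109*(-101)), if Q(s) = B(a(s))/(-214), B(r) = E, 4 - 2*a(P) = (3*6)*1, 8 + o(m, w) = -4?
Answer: 2358485/214 ≈ 11021.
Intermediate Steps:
o(m, w) = -12 (o(m, w) = -8 - 4 = -12)
j(z, I) = -12
E = 9 (E = 4 + (1 - 1*(-4)) = 4 + (1 + 4) = 4 + 5 = 9)
a(P) = -7 (a(P) = 2 - 3*6/2 = 2 - 9 = -7)
B(r) = 9
Q(s) = -9/214 (Q(s) = 9/(-214) = 9*(-1/214) = -9/214)
Q(177/(-148)) - (j(11, -3) + 109*(-101)) = -9/214 - (-12 + 109*(-101)) = -9/214 - (-12 - 11009) = -9/214 - 1*(-11021) = -9/214 + 11021 = 2358485/214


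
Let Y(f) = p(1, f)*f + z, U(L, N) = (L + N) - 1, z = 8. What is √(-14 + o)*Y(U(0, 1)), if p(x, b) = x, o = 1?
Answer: 8*I*√13 ≈ 28.844*I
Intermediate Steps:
U(L, N) = -1 + L + N
Y(f) = 8 + f (Y(f) = 1*f + 8 = f + 8 = 8 + f)
√(-14 + o)*Y(U(0, 1)) = √(-14 + 1)*(8 + (-1 + 0 + 1)) = √(-13)*(8 + 0) = (I*√13)*8 = 8*I*√13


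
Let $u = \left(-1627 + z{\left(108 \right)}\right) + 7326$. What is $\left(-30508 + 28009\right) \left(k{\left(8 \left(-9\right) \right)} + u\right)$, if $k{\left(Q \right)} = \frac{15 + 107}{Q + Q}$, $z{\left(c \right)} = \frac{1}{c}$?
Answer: $- \frac{1025258899}{72} \approx -1.424 \cdot 10^{7}$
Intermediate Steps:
$k{\left(Q \right)} = \frac{61}{Q}$ ($k{\left(Q \right)} = \frac{122}{2 Q} = 122 \frac{1}{2 Q} = \frac{61}{Q}$)
$u = \frac{615493}{108}$ ($u = \left(-1627 + \frac{1}{108}\right) + 7326 = - \frac{175715}{108} + 7326 = \frac{615493}{108} \approx 5699.0$)
$\left(-30508 + 28009\right) \left(k{\left(8 \left(-9\right) \right)} + u\right) = \left(-30508 + 28009\right) \left(\frac{61}{8 \left(-9\right)} + \frac{615493}{108}\right) = - 2499 \left(\frac{61}{-72} + \frac{615493}{108}\right) = - 2499 \left(61 \left(- \frac{1}{72}\right) + \frac{615493}{108}\right) = - 2499 \left(- \frac{61}{72} + \frac{615493}{108}\right) = \left(-2499\right) \frac{1230803}{216} = - \frac{1025258899}{72}$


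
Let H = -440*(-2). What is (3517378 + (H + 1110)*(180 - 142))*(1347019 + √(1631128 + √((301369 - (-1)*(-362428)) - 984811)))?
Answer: 4839836572962 + 3592998*√(1631128 + I*√1045870) ≈ 4.8444e+12 + 1.4385e+6*I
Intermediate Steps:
H = 880
(3517378 + (H + 1110)*(180 - 142))*(1347019 + √(1631128 + √((301369 - (-1)*(-362428)) - 984811))) = (3517378 + (880 + 1110)*(180 - 142))*(1347019 + √(1631128 + √((301369 - (-1)*(-362428)) - 984811))) = (3517378 + 1990*38)*(1347019 + √(1631128 + √((301369 - 1*362428) - 984811))) = (3517378 + 75620)*(1347019 + √(1631128 + √((301369 - 362428) - 984811))) = 3592998*(1347019 + √(1631128 + √(-61059 - 984811))) = 3592998*(1347019 + √(1631128 + √(-1045870))) = 3592998*(1347019 + √(1631128 + I*√1045870)) = 4839836572962 + 3592998*√(1631128 + I*√1045870)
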